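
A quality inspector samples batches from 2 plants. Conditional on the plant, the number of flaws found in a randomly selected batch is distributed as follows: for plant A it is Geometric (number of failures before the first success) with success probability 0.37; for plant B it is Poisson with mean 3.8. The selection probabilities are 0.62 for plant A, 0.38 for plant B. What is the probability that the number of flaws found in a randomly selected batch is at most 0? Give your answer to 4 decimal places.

Conditional on each plant, P(X ≤ 0): A: 0.37; B: 0.0223708.
By total probability, P(X ≤ 0) = 0.62·0.37 + 0.38·0.0223708 = 0.237901.

0.2379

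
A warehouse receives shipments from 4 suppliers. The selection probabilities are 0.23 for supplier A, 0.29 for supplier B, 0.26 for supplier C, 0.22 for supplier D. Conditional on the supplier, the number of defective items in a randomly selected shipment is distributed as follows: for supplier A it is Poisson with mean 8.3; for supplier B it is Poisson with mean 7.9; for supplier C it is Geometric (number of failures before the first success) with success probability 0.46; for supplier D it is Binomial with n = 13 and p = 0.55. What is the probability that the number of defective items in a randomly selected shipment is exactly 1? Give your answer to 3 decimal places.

Conditional on each supplier, P(X = 1): A: 0.00206269; B: 0.00292887; C: 0.2484; D: 0.000493011.
By total probability, P(X = 1) = 0.23·0.00206269 + 0.29·0.00292887 + 0.26·0.2484 + 0.22·0.000493011 = 0.0660163.

0.066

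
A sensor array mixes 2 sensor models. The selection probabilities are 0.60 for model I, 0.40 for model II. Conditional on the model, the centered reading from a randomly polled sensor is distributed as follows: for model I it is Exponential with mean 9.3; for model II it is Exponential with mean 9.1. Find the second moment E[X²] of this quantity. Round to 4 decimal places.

For each component E[X²] = Var + (mean)², giving I: 172.98; II: 165.62.
Overall E[X²] = 0.6·172.98 + 0.4·165.62 = 170.036.

170.0360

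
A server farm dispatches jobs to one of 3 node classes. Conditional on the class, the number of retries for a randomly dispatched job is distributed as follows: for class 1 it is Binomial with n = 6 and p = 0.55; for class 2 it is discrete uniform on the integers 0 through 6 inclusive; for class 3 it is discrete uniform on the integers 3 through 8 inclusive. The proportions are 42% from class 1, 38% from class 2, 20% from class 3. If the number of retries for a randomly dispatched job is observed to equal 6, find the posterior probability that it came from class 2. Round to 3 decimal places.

0.547

Likelihoods P(X=6 | ·): 1: 0.0276806; 2: 0.142857; 3: 0.166667.
Posterior ∝ prior × likelihood. Numerator for 2: 0.38·0.142857 = 0.0542857.
Normalizing constant: 0.42·0.0276806 + 0.38·0.142857 + 0.2·0.166667 = 0.0992449.
P(2 | observation) = 0.0542857 / 0.0992449 = 0.546987.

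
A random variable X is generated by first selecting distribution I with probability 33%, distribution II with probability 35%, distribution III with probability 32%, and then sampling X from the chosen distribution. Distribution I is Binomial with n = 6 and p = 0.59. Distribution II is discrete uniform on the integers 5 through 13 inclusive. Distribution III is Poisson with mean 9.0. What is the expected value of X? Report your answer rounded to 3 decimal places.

7.198

Component means — I: 3.54; II: 9; III: 9.
E[X] = 0.33·3.54 + 0.35·9 + 0.32·9 = 7.1982.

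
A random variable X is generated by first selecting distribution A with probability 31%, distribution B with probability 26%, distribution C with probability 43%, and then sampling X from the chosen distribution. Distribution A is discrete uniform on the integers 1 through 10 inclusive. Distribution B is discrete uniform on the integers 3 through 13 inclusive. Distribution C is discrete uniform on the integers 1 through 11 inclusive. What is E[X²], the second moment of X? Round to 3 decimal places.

For each component E[X²] = Var + (mean)², giving A: 38.5; B: 74; C: 46.
Overall E[X²] = 0.31·38.5 + 0.26·74 + 0.43·46 = 50.955.

50.955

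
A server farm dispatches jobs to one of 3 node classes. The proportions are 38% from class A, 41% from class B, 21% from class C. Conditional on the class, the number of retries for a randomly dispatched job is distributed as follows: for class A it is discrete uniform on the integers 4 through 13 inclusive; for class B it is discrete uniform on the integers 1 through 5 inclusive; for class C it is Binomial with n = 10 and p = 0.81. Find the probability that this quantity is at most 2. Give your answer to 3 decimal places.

Conditional on each class, P(X ≤ 2): A: 0; B: 0.4; C: 5.28182e-05.
By total probability, P(X ≤ 2) = 0.38·0 + 0.41·0.4 + 0.21·5.28182e-05 = 0.164011.

0.164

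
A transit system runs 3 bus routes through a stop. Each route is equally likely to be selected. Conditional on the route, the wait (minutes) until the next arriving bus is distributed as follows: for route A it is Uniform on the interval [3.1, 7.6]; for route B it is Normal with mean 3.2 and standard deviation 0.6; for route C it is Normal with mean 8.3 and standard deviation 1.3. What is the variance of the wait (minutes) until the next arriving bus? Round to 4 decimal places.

Per component, A: μ=5.35, E[X²]=30.31; B: μ=3.2, E[X²]=10.6; C: μ=8.3, E[X²]=70.58.
E[X] = 0.333333·5.35 + 0.333333·3.2 + 0.333333·8.3 = 5.61667.
E[X²] = 0.333333·30.31 + 0.333333·10.6 + 0.333333·70.58 = 37.1633.
Var(X) = E[X²] − (E[X])² = 37.1633 − 31.5469 = 5.61639.

5.6164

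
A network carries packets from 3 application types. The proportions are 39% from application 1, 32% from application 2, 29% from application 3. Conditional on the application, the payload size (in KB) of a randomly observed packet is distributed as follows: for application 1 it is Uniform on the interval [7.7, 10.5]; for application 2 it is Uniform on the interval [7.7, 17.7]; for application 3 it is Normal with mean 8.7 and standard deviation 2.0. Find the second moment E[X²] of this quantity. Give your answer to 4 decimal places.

For each component E[X²] = Var + (mean)², giving 1: 83.4633; 2: 169.623; 3: 79.69.
Overall E[X²] = 0.39·83.4633 + 0.32·169.623 + 0.29·79.69 = 109.94.

109.9403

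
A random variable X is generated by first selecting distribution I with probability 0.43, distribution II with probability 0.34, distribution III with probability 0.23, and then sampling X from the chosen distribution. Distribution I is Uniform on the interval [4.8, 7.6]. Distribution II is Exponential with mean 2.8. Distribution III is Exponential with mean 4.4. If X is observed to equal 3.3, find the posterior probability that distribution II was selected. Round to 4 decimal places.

Likelihoods f(3.3 | ·): I: 0; II: 0.109899; III: 0.107356.
Posterior ∝ prior × likelihood. Numerator for II: 0.34·0.109899 = 0.0373658.
Normalizing constant: 0.43·0 + 0.34·0.109899 + 0.23·0.107356 = 0.0620576.
P(II | observation) = 0.0373658 / 0.0620576 = 0.602114.

0.6021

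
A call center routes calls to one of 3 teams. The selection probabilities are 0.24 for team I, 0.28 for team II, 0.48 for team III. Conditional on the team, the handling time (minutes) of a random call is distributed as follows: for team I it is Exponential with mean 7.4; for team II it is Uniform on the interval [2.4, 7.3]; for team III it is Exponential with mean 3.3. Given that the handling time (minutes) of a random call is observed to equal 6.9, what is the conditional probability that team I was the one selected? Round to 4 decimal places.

0.1453

Likelihoods f(6.9 | ·): I: 0.0531885; II: 0.204082; III: 0.0374469.
Posterior ∝ prior × likelihood. Numerator for I: 0.24·0.0531885 = 0.0127652.
Normalizing constant: 0.24·0.0531885 + 0.28·0.204082 + 0.48·0.0374469 = 0.0878826.
P(I | observation) = 0.0127652 / 0.0878826 = 0.145253.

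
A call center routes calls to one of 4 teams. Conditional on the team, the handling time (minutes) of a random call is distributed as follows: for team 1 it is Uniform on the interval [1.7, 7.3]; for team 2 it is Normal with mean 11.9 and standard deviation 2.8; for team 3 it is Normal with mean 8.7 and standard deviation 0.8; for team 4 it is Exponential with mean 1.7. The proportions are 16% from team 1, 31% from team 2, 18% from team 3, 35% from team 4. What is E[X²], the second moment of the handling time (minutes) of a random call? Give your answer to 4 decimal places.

65.7500

For each component E[X²] = Var + (mean)², giving 1: 22.8633; 2: 149.45; 3: 76.33; 4: 5.78.
Overall E[X²] = 0.16·22.8633 + 0.31·149.45 + 0.18·76.33 + 0.35·5.78 = 65.75.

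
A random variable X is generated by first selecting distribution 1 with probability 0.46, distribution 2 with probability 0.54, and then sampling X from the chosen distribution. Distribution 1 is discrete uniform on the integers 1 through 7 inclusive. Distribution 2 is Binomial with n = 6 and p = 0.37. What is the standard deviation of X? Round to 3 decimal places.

Per component, 1: μ=4, E[X²]=20; 2: μ=2.22, E[X²]=6.327.
E[X] = 0.46·4 + 0.54·2.22 = 3.0388.
E[X²] = 0.46·20 + 0.54·6.327 = 12.6166.
Var(X) = E[X²] − (E[X])² = 12.6166 − 9.23431 = 3.38227.
SD(X) = √3.38227 = 1.8391.

1.839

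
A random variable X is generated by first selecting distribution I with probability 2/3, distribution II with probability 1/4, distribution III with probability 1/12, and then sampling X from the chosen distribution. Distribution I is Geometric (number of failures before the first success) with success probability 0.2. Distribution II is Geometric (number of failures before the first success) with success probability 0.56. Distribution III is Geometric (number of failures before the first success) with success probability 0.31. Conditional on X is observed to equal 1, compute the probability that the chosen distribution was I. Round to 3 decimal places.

0.573

Likelihoods P(X=1 | ·): I: 0.16; II: 0.2464; III: 0.2139.
Posterior ∝ prior × likelihood. Numerator for I: 0.666667·0.16 = 0.106667.
Normalizing constant: 0.666667·0.16 + 0.25·0.2464 + 0.0833333·0.2139 = 0.186092.
P(I | observation) = 0.106667 / 0.186092 = 0.573194.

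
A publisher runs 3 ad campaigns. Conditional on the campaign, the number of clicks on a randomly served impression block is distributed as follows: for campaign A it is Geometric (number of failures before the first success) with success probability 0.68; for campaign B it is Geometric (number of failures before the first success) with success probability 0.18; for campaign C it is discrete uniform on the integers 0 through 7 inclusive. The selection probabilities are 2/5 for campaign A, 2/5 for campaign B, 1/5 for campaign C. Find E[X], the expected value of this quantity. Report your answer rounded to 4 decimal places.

2.7105

Component means — A: 0.470588; B: 4.55556; C: 3.5.
E[X] = 0.4·0.470588 + 0.4·4.55556 + 0.2·3.5 = 2.71046.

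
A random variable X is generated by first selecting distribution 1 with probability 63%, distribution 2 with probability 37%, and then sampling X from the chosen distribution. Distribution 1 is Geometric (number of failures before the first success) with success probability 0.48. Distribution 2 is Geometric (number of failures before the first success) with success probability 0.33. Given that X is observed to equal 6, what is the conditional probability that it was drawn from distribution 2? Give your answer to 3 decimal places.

Likelihoods P(X=6 | ·): 1: 0.00948989; 2: 0.0298513.
Posterior ∝ prior × likelihood. Numerator for 2: 0.37·0.0298513 = 0.011045.
Normalizing constant: 0.63·0.00948989 + 0.37·0.0298513 = 0.0170236.
P(2 | observation) = 0.011045 / 0.0170236 = 0.648803.

0.649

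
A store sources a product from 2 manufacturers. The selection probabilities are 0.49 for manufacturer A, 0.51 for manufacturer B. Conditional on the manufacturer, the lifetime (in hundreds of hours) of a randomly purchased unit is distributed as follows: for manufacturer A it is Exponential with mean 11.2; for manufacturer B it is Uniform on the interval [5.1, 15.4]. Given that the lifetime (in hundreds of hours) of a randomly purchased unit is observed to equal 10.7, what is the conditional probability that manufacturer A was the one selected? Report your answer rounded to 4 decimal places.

0.2537

Likelihoods f(10.7 | ·): A: 0.034346; B: 0.0970874.
Posterior ∝ prior × likelihood. Numerator for A: 0.49·0.034346 = 0.0168295.
Normalizing constant: 0.49·0.034346 + 0.51·0.0970874 = 0.0663441.
P(A | observation) = 0.0168295 / 0.0663441 = 0.25367.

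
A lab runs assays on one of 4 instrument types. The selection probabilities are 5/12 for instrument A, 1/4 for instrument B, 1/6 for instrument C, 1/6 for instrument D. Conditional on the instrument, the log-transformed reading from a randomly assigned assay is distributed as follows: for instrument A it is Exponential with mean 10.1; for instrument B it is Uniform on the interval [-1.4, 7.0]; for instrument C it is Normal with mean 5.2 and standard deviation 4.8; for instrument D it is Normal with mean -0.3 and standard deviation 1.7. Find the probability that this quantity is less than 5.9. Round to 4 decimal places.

Conditional on each instrument, P(X < 5.9): A: 0.442425; B: 0.869048; C: 0.557974; D: 0.999867.
By total probability, P(X < 5.9) = 0.416667·0.442425 + 0.25·0.869048 + 0.166667·0.557974 + 0.166667·0.999867 = 0.661246.

0.6612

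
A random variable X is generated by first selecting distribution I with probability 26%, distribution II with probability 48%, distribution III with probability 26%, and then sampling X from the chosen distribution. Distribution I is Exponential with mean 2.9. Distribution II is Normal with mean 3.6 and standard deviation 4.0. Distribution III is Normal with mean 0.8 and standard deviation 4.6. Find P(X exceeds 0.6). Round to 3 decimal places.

0.717

Conditional on each component, P(X > 0.6): I: 0.813104; II: 0.773373; III: 0.51734.
By total probability, P(X > 0.6) = 0.26·0.813104 + 0.48·0.773373 + 0.26·0.51734 = 0.717134.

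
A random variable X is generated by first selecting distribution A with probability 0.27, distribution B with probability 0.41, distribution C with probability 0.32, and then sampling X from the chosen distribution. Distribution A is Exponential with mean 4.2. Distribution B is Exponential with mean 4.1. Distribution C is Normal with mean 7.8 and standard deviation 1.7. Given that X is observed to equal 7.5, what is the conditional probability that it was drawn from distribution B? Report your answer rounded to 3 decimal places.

Likelihoods f(7.5 | ·): A: 0.0399232; B: 0.0391539; C: 0.231046.
Posterior ∝ prior × likelihood. Numerator for B: 0.41·0.0391539 = 0.0160531.
Normalizing constant: 0.27·0.0399232 + 0.41·0.0391539 + 0.32·0.231046 = 0.100767.
P(B | observation) = 0.0160531 / 0.100767 = 0.159309.

0.159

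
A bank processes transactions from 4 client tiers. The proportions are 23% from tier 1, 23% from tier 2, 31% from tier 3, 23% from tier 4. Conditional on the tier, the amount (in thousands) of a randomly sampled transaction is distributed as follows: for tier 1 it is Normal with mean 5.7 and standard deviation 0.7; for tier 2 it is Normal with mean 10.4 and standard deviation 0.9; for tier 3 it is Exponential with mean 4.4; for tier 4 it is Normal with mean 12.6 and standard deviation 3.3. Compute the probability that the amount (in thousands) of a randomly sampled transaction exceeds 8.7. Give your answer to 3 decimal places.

0.469

Conditional on each tier, P(X > 8.7): 1: 9.10765e-06; 2: 0.970547; 3: 0.138446; 4: 0.881361.
By total probability, P(X > 8.7) = 0.23·9.10765e-06 + 0.23·0.970547 + 0.31·0.138446 + 0.23·0.881361 = 0.468859.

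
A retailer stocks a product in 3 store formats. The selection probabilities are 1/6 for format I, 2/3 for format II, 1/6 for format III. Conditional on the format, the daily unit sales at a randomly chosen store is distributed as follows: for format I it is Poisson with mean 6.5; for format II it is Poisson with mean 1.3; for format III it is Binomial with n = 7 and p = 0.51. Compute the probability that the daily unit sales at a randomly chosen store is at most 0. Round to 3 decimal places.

Conditional on each format, P(X ≤ 0): I: 0.00150344; II: 0.272532; III: 0.00678223.
By total probability, P(X ≤ 0) = 0.166667·0.00150344 + 0.666667·0.272532 + 0.166667·0.00678223 = 0.183069.

0.183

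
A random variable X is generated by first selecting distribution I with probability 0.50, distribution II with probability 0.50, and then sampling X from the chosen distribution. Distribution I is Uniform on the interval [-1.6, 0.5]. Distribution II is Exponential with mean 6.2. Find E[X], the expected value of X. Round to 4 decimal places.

Component means — I: -0.55; II: 6.2.
E[X] = 0.5·-0.55 + 0.5·6.2 = 2.825.

2.8250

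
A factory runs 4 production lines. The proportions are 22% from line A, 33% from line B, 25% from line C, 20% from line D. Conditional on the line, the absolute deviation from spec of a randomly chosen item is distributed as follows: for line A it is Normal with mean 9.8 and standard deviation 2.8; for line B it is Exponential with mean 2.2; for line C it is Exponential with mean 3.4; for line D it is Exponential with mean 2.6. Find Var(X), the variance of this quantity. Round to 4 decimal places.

Per component, A: μ=9.8, E[X²]=103.88; B: μ=2.2, E[X²]=9.68; C: μ=3.4, E[X²]=23.12; D: μ=2.6, E[X²]=13.52.
E[X] = 0.22·9.8 + 0.33·2.2 + 0.25·3.4 + 0.2·2.6 = 4.252.
E[X²] = 0.22·103.88 + 0.33·9.68 + 0.25·23.12 + 0.2·13.52 = 34.532.
Var(X) = E[X²] − (E[X])² = 34.532 − 18.0795 = 16.4525.

16.4525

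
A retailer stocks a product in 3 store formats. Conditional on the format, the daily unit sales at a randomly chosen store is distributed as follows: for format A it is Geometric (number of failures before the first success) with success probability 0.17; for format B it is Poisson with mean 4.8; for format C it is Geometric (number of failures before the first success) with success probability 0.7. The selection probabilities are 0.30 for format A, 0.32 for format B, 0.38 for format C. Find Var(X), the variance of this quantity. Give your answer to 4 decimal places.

Per component, A: μ=4.88235, E[X²]=52.5571; B: μ=4.8, E[X²]=27.84; C: μ=0.428571, E[X²]=0.795918.
E[X] = 0.3·4.88235 + 0.32·4.8 + 0.38·0.428571 = 3.16356.
E[X²] = 0.3·52.5571 + 0.32·27.84 + 0.38·0.795918 = 24.9784.
Var(X) = E[X²] − (E[X])² = 24.9784 − 10.0081 = 14.9702.

14.9702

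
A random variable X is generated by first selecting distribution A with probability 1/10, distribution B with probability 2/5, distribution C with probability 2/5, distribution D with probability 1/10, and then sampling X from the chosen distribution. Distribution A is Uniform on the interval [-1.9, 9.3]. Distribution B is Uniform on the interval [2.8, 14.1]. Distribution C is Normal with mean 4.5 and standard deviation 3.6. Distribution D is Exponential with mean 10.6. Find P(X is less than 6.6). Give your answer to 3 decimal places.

Conditional on each component, P(X < 6.6): A: 0.758929; B: 0.336283; C: 0.720166; D: 0.463475.
By total probability, P(X < 6.6) = 0.1·0.758929 + 0.4·0.336283 + 0.4·0.720166 + 0.1·0.463475 = 0.54482.

0.545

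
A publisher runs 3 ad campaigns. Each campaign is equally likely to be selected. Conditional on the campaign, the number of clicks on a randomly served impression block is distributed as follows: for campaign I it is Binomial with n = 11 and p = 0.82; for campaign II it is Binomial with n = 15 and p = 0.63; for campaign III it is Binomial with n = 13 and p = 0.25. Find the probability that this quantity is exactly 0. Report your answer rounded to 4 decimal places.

Conditional on each campaign, P(X = 0): I: 6.42684e-09; II: 3.33446e-07; III: 0.0237573.
By total probability, P(X = 0) = 0.333333·6.42684e-09 + 0.333333·3.33446e-07 + 0.333333·0.0237573 = 0.0079192.

0.0079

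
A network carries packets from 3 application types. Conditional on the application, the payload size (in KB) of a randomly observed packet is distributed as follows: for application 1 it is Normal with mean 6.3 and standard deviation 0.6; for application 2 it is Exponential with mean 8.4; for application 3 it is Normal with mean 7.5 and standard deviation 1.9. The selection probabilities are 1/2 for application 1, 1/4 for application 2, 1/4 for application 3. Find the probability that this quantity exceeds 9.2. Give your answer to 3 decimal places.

0.130

Conditional on each application, P(X > 9.2): 1: 6.71328e-07; 2: 0.33446; 3: 0.185464.
By total probability, P(X > 9.2) = 0.5·6.71328e-07 + 0.25·0.33446 + 0.25·0.185464 = 0.129981.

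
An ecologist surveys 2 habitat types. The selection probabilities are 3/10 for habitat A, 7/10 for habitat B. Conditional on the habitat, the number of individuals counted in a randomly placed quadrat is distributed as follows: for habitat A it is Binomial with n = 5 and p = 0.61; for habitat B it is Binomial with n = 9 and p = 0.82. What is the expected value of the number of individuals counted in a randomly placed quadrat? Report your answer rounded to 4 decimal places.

Component means — A: 3.05; B: 7.38.
E[X] = 0.3·3.05 + 0.7·7.38 = 6.081.

6.0810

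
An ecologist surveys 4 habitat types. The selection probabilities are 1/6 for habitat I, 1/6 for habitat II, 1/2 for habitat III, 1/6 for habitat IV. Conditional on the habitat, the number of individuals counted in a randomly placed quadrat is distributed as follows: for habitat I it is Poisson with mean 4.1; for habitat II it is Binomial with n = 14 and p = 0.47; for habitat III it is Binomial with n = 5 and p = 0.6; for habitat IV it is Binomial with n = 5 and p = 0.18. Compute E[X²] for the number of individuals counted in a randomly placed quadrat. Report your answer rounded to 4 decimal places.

For each component E[X²] = Var + (mean)², giving I: 20.91; II: 46.7838; III: 10.2; IV: 1.548.
Overall E[X²] = 0.166667·20.91 + 0.166667·46.7838 + 0.5·10.2 + 0.166667·1.548 = 16.6403.

16.6403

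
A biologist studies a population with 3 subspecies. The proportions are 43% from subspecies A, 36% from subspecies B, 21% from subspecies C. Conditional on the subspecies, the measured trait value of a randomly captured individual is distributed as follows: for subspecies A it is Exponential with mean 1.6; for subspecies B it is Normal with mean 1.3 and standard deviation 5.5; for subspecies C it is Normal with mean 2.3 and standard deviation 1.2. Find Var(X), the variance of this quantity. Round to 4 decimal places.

12.4270

Per component, A: μ=1.6, E[X²]=5.12; B: μ=1.3, E[X²]=31.94; C: μ=2.3, E[X²]=6.73.
E[X] = 0.43·1.6 + 0.36·1.3 + 0.21·2.3 = 1.639.
E[X²] = 0.43·5.12 + 0.36·31.94 + 0.21·6.73 = 15.1133.
Var(X) = E[X²] − (E[X])² = 15.1133 − 2.68632 = 12.427.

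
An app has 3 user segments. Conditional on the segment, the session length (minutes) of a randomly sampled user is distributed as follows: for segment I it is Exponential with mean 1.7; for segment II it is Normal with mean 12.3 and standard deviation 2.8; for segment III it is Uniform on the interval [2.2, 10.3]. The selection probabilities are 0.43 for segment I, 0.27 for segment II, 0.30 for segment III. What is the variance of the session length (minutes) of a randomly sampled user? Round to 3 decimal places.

23.680

Per component, I: μ=1.7, E[X²]=5.78; II: μ=12.3, E[X²]=159.13; III: μ=6.25, E[X²]=44.53.
E[X] = 0.43·1.7 + 0.27·12.3 + 0.3·6.25 = 5.927.
E[X²] = 0.43·5.78 + 0.27·159.13 + 0.3·44.53 = 58.8095.
Var(X) = E[X²] − (E[X])² = 58.8095 − 35.1293 = 23.6802.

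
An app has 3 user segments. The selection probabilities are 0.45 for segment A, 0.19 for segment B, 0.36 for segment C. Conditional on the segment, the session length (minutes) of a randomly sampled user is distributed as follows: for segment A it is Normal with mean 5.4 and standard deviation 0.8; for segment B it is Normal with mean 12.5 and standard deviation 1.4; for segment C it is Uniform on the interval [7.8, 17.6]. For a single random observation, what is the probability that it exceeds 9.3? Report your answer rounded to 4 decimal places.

0.4928

Conditional on each segment, P(X > 9.3): A: 5.44042e-07; B: 0.988865; C: 0.846939.
By total probability, P(X > 9.3) = 0.45·5.44042e-07 + 0.19·0.988865 + 0.36·0.846939 = 0.492782.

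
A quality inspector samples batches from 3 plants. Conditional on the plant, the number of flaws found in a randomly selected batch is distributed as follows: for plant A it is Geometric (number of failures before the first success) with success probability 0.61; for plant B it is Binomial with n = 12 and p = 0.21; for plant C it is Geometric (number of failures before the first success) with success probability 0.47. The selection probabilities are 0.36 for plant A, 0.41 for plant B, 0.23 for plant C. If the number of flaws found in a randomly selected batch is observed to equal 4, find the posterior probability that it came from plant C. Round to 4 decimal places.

0.1161

Likelihoods P(X=4 | ·): A: 0.014112; B: 0.146049; C: 0.0370853.
Posterior ∝ prior × likelihood. Numerator for C: 0.23·0.0370853 = 0.00852961.
Normalizing constant: 0.36·0.014112 + 0.41·0.146049 + 0.23·0.0370853 = 0.0734901.
P(C | observation) = 0.00852961 / 0.0734901 = 0.116065.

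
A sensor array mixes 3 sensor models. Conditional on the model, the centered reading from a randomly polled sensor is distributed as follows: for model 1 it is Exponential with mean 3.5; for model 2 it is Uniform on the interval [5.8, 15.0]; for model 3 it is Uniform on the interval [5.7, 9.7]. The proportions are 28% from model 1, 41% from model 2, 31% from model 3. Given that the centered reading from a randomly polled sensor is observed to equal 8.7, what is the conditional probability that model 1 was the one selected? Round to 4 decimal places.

Likelihoods f(8.7 | ·): 1: 0.0237903; 2: 0.108696; 3: 0.25.
Posterior ∝ prior × likelihood. Numerator for 1: 0.28·0.0237903 = 0.00666128.
Normalizing constant: 0.28·0.0237903 + 0.41·0.108696 + 0.31·0.25 = 0.128727.
P(1 | observation) = 0.00666128 / 0.128727 = 0.0517476.

0.0517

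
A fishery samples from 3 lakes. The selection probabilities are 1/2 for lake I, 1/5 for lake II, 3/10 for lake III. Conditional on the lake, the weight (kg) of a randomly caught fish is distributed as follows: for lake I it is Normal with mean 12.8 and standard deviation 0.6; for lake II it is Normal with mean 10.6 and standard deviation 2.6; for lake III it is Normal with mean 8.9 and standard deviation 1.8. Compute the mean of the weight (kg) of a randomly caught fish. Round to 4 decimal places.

Component means — I: 12.8; II: 10.6; III: 8.9.
E[X] = 0.5·12.8 + 0.2·10.6 + 0.3·8.9 = 11.19.

11.1900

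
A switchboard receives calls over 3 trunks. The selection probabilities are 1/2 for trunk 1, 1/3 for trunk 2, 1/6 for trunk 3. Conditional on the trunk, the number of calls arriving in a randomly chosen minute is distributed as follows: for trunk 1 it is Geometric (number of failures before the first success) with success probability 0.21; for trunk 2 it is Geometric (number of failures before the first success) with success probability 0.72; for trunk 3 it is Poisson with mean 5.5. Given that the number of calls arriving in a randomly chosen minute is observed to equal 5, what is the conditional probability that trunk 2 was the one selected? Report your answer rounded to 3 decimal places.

Likelihoods P(X=5 | ·): 1: 0.0646182; 2: 0.00123915; 3: 0.171401.
Posterior ∝ prior × likelihood. Numerator for 2: 0.333333·0.00123915 = 0.000413049.
Normalizing constant: 0.5·0.0646182 + 0.333333·0.00123915 + 0.166667·0.171401 = 0.0612889.
P(2 | observation) = 0.000413049 / 0.0612889 = 0.00673937.

0.007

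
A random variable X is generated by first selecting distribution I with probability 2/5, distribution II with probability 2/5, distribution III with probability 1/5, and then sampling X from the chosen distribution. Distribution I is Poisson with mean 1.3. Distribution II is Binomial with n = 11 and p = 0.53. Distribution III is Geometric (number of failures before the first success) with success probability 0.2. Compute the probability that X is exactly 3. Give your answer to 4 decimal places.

Conditional on each component, P(X = 3): I: 0.0997921; II: 0.0584917; III: 0.1024.
By total probability, P(X = 3) = 0.4·0.0997921 + 0.4·0.0584917 + 0.2·0.1024 = 0.0837935.

0.0838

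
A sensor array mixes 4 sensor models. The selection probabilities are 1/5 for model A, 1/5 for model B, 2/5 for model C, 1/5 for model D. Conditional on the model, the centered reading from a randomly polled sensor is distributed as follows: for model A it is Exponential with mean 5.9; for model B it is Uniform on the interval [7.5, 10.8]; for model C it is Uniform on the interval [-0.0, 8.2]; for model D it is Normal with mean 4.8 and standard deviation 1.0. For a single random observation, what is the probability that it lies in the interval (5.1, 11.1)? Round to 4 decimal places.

Conditional on each model, P(5.1 < X < 11.1): A: 0.268918; B: 1; C: 0.378049; D: 0.382089.
By total probability, P(5.1 < X < 11.1) = 0.2·0.268918 + 0.2·1 + 0.4·0.378049 + 0.2·0.382089 = 0.481421.

0.4814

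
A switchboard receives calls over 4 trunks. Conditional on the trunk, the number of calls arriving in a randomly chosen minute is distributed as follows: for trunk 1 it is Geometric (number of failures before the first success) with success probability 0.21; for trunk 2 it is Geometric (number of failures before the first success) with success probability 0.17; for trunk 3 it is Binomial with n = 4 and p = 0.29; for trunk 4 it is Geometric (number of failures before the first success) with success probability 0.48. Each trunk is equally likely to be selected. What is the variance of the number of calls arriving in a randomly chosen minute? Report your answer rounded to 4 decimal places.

15.1469

Per component, 1: μ=3.7619, E[X²]=32.0658; 2: μ=4.88235, E[X²]=52.5571; 3: μ=1.16, E[X²]=2.1692; 4: μ=1.08333, E[X²]=3.43056.
E[X] = 0.25·3.7619 + 0.25·4.88235 + 0.25·1.16 + 0.25·1.08333 = 2.7219.
E[X²] = 0.25·32.0658 + 0.25·52.5571 + 0.25·2.1692 + 0.25·3.43056 = 22.5557.
Var(X) = E[X²] − (E[X])² = 22.5557 − 7.40873 = 15.1469.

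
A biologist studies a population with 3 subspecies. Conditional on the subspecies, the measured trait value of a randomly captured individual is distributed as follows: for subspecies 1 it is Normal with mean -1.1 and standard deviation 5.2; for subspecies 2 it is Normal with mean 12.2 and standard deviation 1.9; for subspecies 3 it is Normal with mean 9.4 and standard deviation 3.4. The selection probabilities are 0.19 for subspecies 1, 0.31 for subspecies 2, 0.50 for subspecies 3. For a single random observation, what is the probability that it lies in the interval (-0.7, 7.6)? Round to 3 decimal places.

0.231

Conditional on each subspecies, P(-0.7 < X < 7.6): 1: 0.422186; 2: 0.00773782; 3: 0.296774.
By total probability, P(-0.7 < X < 7.6) = 0.19·0.422186 + 0.31·0.00773782 + 0.5·0.296774 = 0.231001.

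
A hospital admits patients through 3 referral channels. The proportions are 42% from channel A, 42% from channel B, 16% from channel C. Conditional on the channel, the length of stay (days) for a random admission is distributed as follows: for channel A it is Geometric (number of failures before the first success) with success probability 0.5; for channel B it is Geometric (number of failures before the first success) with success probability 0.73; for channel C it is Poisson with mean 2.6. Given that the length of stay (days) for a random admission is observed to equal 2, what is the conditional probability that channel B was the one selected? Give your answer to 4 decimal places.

0.1943

Likelihoods P(X=2 | ·): A: 0.125; B: 0.053217; C: 0.251045.
Posterior ∝ prior × likelihood. Numerator for B: 0.42·0.053217 = 0.0223511.
Normalizing constant: 0.42·0.125 + 0.42·0.053217 + 0.16·0.251045 = 0.115018.
P(B | observation) = 0.0223511 / 0.115018 = 0.194327.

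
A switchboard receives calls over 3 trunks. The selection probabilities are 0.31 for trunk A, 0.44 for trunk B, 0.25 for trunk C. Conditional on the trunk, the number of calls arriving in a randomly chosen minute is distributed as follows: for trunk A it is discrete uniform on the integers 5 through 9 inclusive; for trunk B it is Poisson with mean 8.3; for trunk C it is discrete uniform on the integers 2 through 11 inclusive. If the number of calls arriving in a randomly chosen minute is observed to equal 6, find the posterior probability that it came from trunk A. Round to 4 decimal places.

0.4537

Likelihoods P(X=6 | ·): A: 0.2; B: 0.112847; C: 0.1.
Posterior ∝ prior × likelihood. Numerator for A: 0.31·0.2 = 0.062.
Normalizing constant: 0.31·0.2 + 0.44·0.112847 + 0.25·0.1 = 0.136653.
P(A | observation) = 0.062 / 0.136653 = 0.453704.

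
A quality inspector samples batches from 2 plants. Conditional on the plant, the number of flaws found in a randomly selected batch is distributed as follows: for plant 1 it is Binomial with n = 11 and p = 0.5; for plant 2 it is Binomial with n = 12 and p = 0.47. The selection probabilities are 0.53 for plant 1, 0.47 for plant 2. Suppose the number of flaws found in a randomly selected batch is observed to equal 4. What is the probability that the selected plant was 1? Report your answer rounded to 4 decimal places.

Likelihoods P(X=4 | ·): 1: 0.161133; 2: 0.150385.
Posterior ∝ prior × likelihood. Numerator for 1: 0.53·0.161133 = 0.0854004.
Normalizing constant: 0.53·0.161133 + 0.47·0.150385 = 0.156081.
P(1 | observation) = 0.0854004 / 0.156081 = 0.547154.

0.5472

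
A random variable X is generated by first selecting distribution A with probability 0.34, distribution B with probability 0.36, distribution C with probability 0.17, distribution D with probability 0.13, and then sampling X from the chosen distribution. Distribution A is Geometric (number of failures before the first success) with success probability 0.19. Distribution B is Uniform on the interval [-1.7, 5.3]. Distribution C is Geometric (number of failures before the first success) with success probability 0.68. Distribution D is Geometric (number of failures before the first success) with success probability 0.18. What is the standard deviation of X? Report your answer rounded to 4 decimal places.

3.8622

Per component, A: μ=4.26316, E[X²]=40.6122; B: μ=1.8, E[X²]=7.32333; C: μ=0.470588, E[X²]=0.913495; D: μ=4.55556, E[X²]=46.0617.
E[X] = 0.34·4.26316 + 0.36·1.8 + 0.17·0.470588 + 0.13·4.55556 = 2.7697.
E[X²] = 0.34·40.6122 + 0.36·7.32333 + 0.17·0.913495 + 0.13·46.0617 = 22.5879.
Var(X) = E[X²] − (E[X])² = 22.5879 − 7.67122 = 14.9166.
SD(X) = √14.9166 = 3.86221.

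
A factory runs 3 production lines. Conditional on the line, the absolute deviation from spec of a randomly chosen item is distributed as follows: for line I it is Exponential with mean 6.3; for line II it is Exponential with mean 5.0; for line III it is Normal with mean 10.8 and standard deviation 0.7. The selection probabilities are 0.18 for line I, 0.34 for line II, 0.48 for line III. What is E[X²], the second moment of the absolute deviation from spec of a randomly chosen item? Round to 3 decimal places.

87.511

For each component E[X²] = Var + (mean)², giving I: 79.38; II: 50; III: 117.13.
Overall E[X²] = 0.18·79.38 + 0.34·50 + 0.48·117.13 = 87.5108.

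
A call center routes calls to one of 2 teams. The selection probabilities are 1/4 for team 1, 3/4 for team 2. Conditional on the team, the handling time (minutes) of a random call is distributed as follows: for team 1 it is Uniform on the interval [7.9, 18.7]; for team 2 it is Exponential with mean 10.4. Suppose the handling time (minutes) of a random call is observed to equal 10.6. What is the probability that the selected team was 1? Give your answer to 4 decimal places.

0.4708

Likelihoods f(10.6 | ·): 1: 0.0925926; 2: 0.0346993.
Posterior ∝ prior × likelihood. Numerator for 1: 0.25·0.0925926 = 0.0231481.
Normalizing constant: 0.25·0.0925926 + 0.75·0.0346993 = 0.0491726.
P(1 | observation) = 0.0231481 / 0.0491726 = 0.470753.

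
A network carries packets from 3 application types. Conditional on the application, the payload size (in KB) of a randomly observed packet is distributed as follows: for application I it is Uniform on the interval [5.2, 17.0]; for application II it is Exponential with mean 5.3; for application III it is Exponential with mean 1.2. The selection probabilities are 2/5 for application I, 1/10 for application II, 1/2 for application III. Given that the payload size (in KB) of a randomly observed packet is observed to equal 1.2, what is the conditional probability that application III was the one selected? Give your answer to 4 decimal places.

0.9106

Likelihoods f(1.2 | ·): I: 0; II: 0.15045; III: 0.306566.
Posterior ∝ prior × likelihood. Numerator for III: 0.5·0.306566 = 0.153283.
Normalizing constant: 0.4·0 + 0.1·0.15045 + 0.5·0.306566 = 0.168328.
P(III | observation) = 0.153283 / 0.168328 = 0.910621.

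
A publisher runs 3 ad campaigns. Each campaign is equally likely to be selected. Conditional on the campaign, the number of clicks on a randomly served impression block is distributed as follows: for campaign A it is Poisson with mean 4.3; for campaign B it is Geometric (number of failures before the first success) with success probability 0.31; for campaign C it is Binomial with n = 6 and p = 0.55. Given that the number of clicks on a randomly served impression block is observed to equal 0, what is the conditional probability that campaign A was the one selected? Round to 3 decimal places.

0.041

Likelihoods P(X=0 | ·): A: 0.0135686; B: 0.31; C: 0.00830377.
Posterior ∝ prior × likelihood. Numerator for A: 0.333333·0.0135686 = 0.00452285.
Normalizing constant: 0.333333·0.0135686 + 0.333333·0.31 + 0.333333·0.00830377 = 0.110624.
P(A | observation) = 0.00452285 / 0.110624 = 0.0408849.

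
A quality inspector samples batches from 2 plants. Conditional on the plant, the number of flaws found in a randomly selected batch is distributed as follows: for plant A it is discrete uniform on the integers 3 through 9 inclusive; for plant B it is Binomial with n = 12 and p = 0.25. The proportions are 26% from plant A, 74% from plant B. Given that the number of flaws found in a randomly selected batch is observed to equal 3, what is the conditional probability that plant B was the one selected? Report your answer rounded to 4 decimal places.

0.8372

Likelihoods P(X=3 | ·): A: 0.142857; B: 0.258104.
Posterior ∝ prior × likelihood. Numerator for B: 0.74·0.258104 = 0.190997.
Normalizing constant: 0.26·0.142857 + 0.74·0.258104 = 0.22814.
P(B | observation) = 0.190997 / 0.22814 = 0.837192.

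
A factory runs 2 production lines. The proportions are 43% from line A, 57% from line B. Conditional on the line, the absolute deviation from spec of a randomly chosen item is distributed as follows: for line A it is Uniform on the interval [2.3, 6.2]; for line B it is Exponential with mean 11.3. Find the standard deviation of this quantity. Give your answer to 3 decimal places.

9.247

Per component, A: μ=4.25, E[X²]=19.33; B: μ=11.3, E[X²]=255.38.
E[X] = 0.43·4.25 + 0.57·11.3 = 8.2685.
E[X²] = 0.43·19.33 + 0.57·255.38 = 153.879.
Var(X) = E[X²] − (E[X])² = 153.879 − 68.3681 = 85.5104.
SD(X) = √85.5104 = 9.24718.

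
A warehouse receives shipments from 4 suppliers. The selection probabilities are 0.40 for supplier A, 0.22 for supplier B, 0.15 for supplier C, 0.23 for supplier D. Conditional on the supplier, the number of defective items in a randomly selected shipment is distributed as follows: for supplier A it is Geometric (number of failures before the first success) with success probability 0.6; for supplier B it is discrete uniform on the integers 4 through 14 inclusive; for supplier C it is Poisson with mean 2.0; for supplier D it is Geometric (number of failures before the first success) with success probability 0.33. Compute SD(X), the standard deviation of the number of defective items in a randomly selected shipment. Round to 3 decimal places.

Per component, A: μ=0.666667, E[X²]=1.55556; B: μ=9, E[X²]=91; C: μ=2, E[X²]=6; D: μ=2.0303, E[X²]=10.2746.
E[X] = 0.4·0.666667 + 0.22·9 + 0.15·2 + 0.23·2.0303 = 3.01364.
E[X²] = 0.4·1.55556 + 0.22·91 + 0.15·6 + 0.23·10.2746 = 23.9054.
Var(X) = E[X²] − (E[X])² = 23.9054 − 9.082 = 14.8234.
SD(X) = √14.8234 = 3.85011.

3.850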